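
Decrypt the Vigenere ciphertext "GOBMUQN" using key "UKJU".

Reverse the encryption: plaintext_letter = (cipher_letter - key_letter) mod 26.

Step 1: Extend key: UKJUUKJ
Step 2: Decrypt each letter (c - k) mod 26:
  G(6) - U(20) = (6-20) mod 26 = 12 = M
  O(14) - K(10) = (14-10) mod 26 = 4 = E
  B(1) - J(9) = (1-9) mod 26 = 18 = S
  M(12) - U(20) = (12-20) mod 26 = 18 = S
  U(20) - U(20) = (20-20) mod 26 = 0 = A
  Q(16) - K(10) = (16-10) mod 26 = 6 = G
  N(13) - J(9) = (13-9) mod 26 = 4 = E
Plaintext: MESSAGE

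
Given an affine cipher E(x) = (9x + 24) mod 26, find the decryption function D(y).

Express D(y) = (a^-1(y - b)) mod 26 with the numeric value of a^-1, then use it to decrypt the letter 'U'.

Step 1: Find a^-1, the modular inverse of 9 mod 26.
Step 2: We need 9 * a^-1 = 1 (mod 26).
Step 3: 9 * 3 = 27 = 1 * 26 + 1, so a^-1 = 3.
Step 4: D(y) = 3(y - 24) mod 26.
Step 5: Apply to 'U' (y = 20): D(20) = 3 * (20 - 24) mod 26 = 3 * -4 mod 26 = 14 -> 'O'.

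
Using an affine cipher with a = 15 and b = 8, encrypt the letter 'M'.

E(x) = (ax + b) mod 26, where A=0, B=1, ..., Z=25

Step 1: Convert 'M' to number: x = 12.
Step 2: E(12) = (15 * 12 + 8) mod 26 = 188 mod 26 = 6.
Step 3: Convert 6 back to letter: G.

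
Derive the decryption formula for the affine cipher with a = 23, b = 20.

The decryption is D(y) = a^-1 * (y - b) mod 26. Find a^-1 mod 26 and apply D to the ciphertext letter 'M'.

Step 1: Find a^-1, the modular inverse of 23 mod 26.
Step 2: We need 23 * a^-1 = 1 (mod 26).
Step 3: 23 * 17 = 391 = 15 * 26 + 1, so a^-1 = 17.
Step 4: D(y) = 17(y - 20) mod 26.
Step 5: Apply to 'M' (y = 12): D(12) = 17 * (12 - 20) mod 26 = 17 * -8 mod 26 = 20 -> 'U'.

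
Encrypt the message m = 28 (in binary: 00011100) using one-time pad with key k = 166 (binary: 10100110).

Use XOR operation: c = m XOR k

Step 1: Write out the XOR operation bit by bit:
  Message: 00011100
  Key:     10100110
  XOR:     10111010
Step 2: Convert to decimal: 10111010 = 186.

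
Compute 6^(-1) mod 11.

Step 1: We need x such that 6 * x = 1 (mod 11).
Step 2: Using the extended Euclidean algorithm or trial:
  6 * 2 = 12 = 1 * 11 + 1.
Step 3: Since 12 mod 11 = 1, the inverse is x = 2.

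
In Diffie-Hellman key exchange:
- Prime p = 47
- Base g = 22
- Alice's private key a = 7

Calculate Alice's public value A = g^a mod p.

Step 1: A = g^a mod p = 22^7 mod 47.
  22^1 mod 47 = 22
  22^2 mod 47 = (22 * 22) mod 47 = 14
  22^3 mod 47 = (14 * 22) mod 47 = 26
  22^4 mod 47 = (26 * 22) mod 47 = 8
  22^5 mod 47 = (8 * 22) mod 47 = 35
  22^6 mod 47 = (35 * 22) mod 47 = 18
  22^7 mod 47 = (18 * 22) mod 47 = 20
Result: A = 20.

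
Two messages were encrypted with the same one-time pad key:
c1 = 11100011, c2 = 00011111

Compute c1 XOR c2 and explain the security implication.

Step 1: c1 XOR c2 = (m1 XOR k) XOR (m2 XOR k).
Step 2: By XOR associativity/commutativity: = m1 XOR m2 XOR k XOR k = m1 XOR m2.
Step 3: 11100011 XOR 00011111 = 11111100 = 252.
Step 4: The key cancels out! An attacker learns m1 XOR m2 = 252, revealing the relationship between plaintexts.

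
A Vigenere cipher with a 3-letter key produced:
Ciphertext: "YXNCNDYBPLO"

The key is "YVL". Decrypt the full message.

Step 1: Key 'YVL' has length 3. Extended key: YVLYVLYVLYV
Step 2: Decrypt each position:
  Y(24) - Y(24) = 0 = A
  X(23) - V(21) = 2 = C
  N(13) - L(11) = 2 = C
  C(2) - Y(24) = 4 = E
  N(13) - V(21) = 18 = S
  D(3) - L(11) = 18 = S
  Y(24) - Y(24) = 0 = A
  B(1) - V(21) = 6 = G
  P(15) - L(11) = 4 = E
  L(11) - Y(24) = 13 = N
  O(14) - V(21) = 19 = T
Plaintext: ACCESSAGENT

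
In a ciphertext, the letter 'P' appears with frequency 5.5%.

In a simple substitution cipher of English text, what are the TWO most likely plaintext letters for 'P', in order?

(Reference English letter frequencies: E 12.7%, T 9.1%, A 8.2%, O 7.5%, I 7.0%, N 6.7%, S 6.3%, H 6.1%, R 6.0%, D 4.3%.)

Step 1: Observed frequency of 'P' is 5.5%.
Step 2: Compute distances to each reference frequency and sort:
  R (6.0%): difference = 0.5% <-- BEST
  H (6.1%): difference = 0.6% <-- RUNNER-UP
  S (6.3%): difference = 0.8%
  N (6.7%): difference = 1.2%
  D (4.3%): difference = 1.2%
Step 3: Most likely is 'R' (6.0%, diff 0.5%); second most likely is 'H' (6.1%, diff 0.6%).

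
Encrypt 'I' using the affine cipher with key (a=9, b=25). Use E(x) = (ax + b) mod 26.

Step 1: Convert 'I' to number: x = 8.
Step 2: E(8) = (9 * 8 + 25) mod 26 = 97 mod 26 = 19.
Step 3: Convert 19 back to letter: T.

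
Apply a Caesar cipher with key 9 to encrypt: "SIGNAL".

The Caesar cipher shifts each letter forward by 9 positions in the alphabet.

Step 1: For each letter, shift forward by 9 positions (mod 26).
  S (position 18) -> position (18+9) mod 26 = 1 -> B
  I (position 8) -> position (8+9) mod 26 = 17 -> R
  G (position 6) -> position (6+9) mod 26 = 15 -> P
  N (position 13) -> position (13+9) mod 26 = 22 -> W
  A (position 0) -> position (0+9) mod 26 = 9 -> J
  L (position 11) -> position (11+9) mod 26 = 20 -> U
Result: BRPWJU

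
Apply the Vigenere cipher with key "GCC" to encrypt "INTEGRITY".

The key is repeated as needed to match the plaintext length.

Step 1: Repeat key to match plaintext length:
  Plaintext: INTEGRITY
  Key:       GCCGCCGCC
Step 2: Encrypt each letter:
  I(8) + G(6) = (8+6) mod 26 = 14 = O
  N(13) + C(2) = (13+2) mod 26 = 15 = P
  T(19) + C(2) = (19+2) mod 26 = 21 = V
  E(4) + G(6) = (4+6) mod 26 = 10 = K
  G(6) + C(2) = (6+2) mod 26 = 8 = I
  R(17) + C(2) = (17+2) mod 26 = 19 = T
  I(8) + G(6) = (8+6) mod 26 = 14 = O
  T(19) + C(2) = (19+2) mod 26 = 21 = V
  Y(24) + C(2) = (24+2) mod 26 = 0 = A
Ciphertext: OPVKITOVA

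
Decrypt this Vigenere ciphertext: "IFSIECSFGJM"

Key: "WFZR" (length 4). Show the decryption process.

Step 1: Key 'WFZR' has length 4. Extended key: WFZRWFZRWFZ
Step 2: Decrypt each position:
  I(8) - W(22) = 12 = M
  F(5) - F(5) = 0 = A
  S(18) - Z(25) = 19 = T
  I(8) - R(17) = 17 = R
  E(4) - W(22) = 8 = I
  C(2) - F(5) = 23 = X
  S(18) - Z(25) = 19 = T
  F(5) - R(17) = 14 = O
  G(6) - W(22) = 10 = K
  J(9) - F(5) = 4 = E
  M(12) - Z(25) = 13 = N
Plaintext: MATRIXTOKEN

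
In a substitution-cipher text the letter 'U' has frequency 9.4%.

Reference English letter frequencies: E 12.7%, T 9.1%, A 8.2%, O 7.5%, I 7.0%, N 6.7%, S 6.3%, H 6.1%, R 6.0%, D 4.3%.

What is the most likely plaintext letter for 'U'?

Step 1: The observed frequency is 9.4%.
Step 2: Compare with English frequencies:
  E: 12.7% (difference: 3.3%)
  T: 9.1% (difference: 0.3%) <-- closest
  A: 8.2% (difference: 1.2%)
  O: 7.5% (difference: 1.9%)
  I: 7.0% (difference: 2.4%)
  N: 6.7% (difference: 2.7%)
  S: 6.3% (difference: 3.1%)
  H: 6.1% (difference: 3.3%)
  R: 6.0% (difference: 3.4%)
  D: 4.3% (difference: 5.1%)
Step 3: 'U' most likely represents 'T' (frequency 9.1%).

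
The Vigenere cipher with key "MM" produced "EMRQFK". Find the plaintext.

Step 1: Extend key: MMMMMM
Step 2: Decrypt each letter (c - k) mod 26:
  E(4) - M(12) = (4-12) mod 26 = 18 = S
  M(12) - M(12) = (12-12) mod 26 = 0 = A
  R(17) - M(12) = (17-12) mod 26 = 5 = F
  Q(16) - M(12) = (16-12) mod 26 = 4 = E
  F(5) - M(12) = (5-12) mod 26 = 19 = T
  K(10) - M(12) = (10-12) mod 26 = 24 = Y
Plaintext: SAFETY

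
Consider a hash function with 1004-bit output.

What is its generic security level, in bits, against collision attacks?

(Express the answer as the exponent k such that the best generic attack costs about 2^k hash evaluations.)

Step 1: The hash has a 1004-bit output.
Step 2: Collision resistance means it should be infeasible to find any x != y with h(x) = h(y).
By the birthday bound, a generic collision search succeeds after about sqrt(2^1004) = 2^(1004/2) = 2^502 evaluations.
Step 3: Security level = 502 bits.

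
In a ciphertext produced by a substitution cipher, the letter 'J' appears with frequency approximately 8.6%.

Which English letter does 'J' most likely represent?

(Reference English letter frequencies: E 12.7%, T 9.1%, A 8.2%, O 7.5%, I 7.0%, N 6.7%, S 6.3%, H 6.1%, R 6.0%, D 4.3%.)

Step 1: The observed frequency is 8.6%.
Step 2: Compare with English frequencies:
  E: 12.7% (difference: 4.1%)
  T: 9.1% (difference: 0.5%)
  A: 8.2% (difference: 0.4%) <-- closest
  O: 7.5% (difference: 1.1%)
  I: 7.0% (difference: 1.6%)
  N: 6.7% (difference: 1.9%)
  S: 6.3% (difference: 2.3%)
  H: 6.1% (difference: 2.5%)
  R: 6.0% (difference: 2.6%)
  D: 4.3% (difference: 4.3%)
Step 3: 'J' most likely represents 'A' (frequency 8.2%).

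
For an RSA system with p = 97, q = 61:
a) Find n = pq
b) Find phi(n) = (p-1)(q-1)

Step 1: n = p * q = 97 * 61 = 5917.
Step 2: phi(n) = (p-1)(q-1) = 96 * 60 = 5760.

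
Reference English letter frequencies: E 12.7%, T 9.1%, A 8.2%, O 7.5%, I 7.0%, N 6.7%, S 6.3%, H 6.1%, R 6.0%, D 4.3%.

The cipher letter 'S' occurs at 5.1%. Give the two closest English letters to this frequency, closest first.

Step 1: Observed frequency of 'S' is 5.1%.
Step 2: Compute distances to each reference frequency and sort:
  D (4.3%): difference = 0.8% <-- BEST
  R (6.0%): difference = 0.9% <-- RUNNER-UP
  H (6.1%): difference = 1.0%
  S (6.3%): difference = 1.2%
  N (6.7%): difference = 1.6%
Step 3: Most likely is 'D' (4.3%, diff 0.8%); second most likely is 'R' (6.0%, diff 0.9%).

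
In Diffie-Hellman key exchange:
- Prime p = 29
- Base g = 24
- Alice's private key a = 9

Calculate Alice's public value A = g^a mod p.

Step 1: A = g^a mod p = 24^9 mod 29.
  24^1 mod 29 = 24
  24^2 mod 29 = (24 * 24) mod 29 = 25
  24^3 mod 29 = (25 * 24) mod 29 = 20
  24^4 mod 29 = (20 * 24) mod 29 = 16
  24^5 mod 29 = (16 * 24) mod 29 = 7
  24^6 mod 29 = (7 * 24) mod 29 = 23
  24^7 mod 29 = (23 * 24) mod 29 = 1
  24^8 mod 29 = (1 * 24) mod 29 = 24
  24^9 mod 29 = (24 * 24) mod 29 = 25
Result: A = 25.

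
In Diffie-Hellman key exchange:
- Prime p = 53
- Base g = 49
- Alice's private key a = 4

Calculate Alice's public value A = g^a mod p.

Step 1: A = g^a mod p = 49^4 mod 53.
  49^1 mod 53 = 49
  49^2 mod 53 = (49 * 49) mod 53 = 16
  49^3 mod 53 = (16 * 49) mod 53 = 42
  49^4 mod 53 = (42 * 49) mod 53 = 44
Result: A = 44.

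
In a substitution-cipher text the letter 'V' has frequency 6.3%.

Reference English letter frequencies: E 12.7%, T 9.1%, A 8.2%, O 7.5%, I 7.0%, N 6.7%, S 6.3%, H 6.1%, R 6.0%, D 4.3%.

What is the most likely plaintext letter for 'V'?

Step 1: The observed frequency is 6.3%.
Step 2: Compare with English frequencies:
  E: 12.7% (difference: 6.4%)
  T: 9.1% (difference: 2.8%)
  A: 8.2% (difference: 1.9%)
  O: 7.5% (difference: 1.2%)
  I: 7.0% (difference: 0.7%)
  N: 6.7% (difference: 0.4%)
  S: 6.3% (difference: 0.0%) <-- closest
  H: 6.1% (difference: 0.2%)
  R: 6.0% (difference: 0.3%)
  D: 4.3% (difference: 2.0%)
Step 3: 'V' most likely represents 'S' (frequency 6.3%).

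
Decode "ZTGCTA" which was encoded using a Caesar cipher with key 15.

Step 1: Reverse the shift by subtracting 15 from each letter position.
  Z (position 25) -> position (25-15) mod 26 = 10 -> K
  T (position 19) -> position (19-15) mod 26 = 4 -> E
  G (position 6) -> position (6-15) mod 26 = 17 -> R
  C (position 2) -> position (2-15) mod 26 = 13 -> N
  T (position 19) -> position (19-15) mod 26 = 4 -> E
  A (position 0) -> position (0-15) mod 26 = 11 -> L
Decrypted message: KERNEL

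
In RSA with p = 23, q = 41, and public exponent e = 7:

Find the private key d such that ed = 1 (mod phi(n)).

Step 1: n = 23 * 41 = 943.
Step 2: phi(n) = 22 * 40 = 880.
Step 3: Find d such that 7 * d = 1 (mod 880).
Step 4: d = 7^(-1) mod 880 = 503.
Verification: 7 * 503 = 3521 = 4 * 880 + 1.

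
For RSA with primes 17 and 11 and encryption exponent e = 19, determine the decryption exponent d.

Step 1: n = 17 * 11 = 187.
Step 2: phi(n) = 16 * 10 = 160.
Step 3: Find d such that 19 * d = 1 (mod 160).
Step 4: d = 19^(-1) mod 160 = 59.
Verification: 19 * 59 = 1121 = 7 * 160 + 1.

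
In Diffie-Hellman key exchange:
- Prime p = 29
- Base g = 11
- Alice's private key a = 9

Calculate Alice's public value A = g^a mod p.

Step 1: A = g^a mod p = 11^9 mod 29.
  11^1 mod 29 = 11
  11^2 mod 29 = (11 * 11) mod 29 = 5
  11^3 mod 29 = (5 * 11) mod 29 = 26
  11^4 mod 29 = (26 * 11) mod 29 = 25
  11^5 mod 29 = (25 * 11) mod 29 = 14
  11^6 mod 29 = (14 * 11) mod 29 = 9
  11^7 mod 29 = (9 * 11) mod 29 = 12
  11^8 mod 29 = (12 * 11) mod 29 = 16
  11^9 mod 29 = (16 * 11) mod 29 = 2
Result: A = 2.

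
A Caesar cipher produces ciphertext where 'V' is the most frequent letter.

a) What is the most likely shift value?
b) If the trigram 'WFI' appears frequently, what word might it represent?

Step 1: In English, 'E' is the most frequent letter (12.7%).
Step 2: The most frequent ciphertext letter is 'V' (position 21).
Step 3: Shift = (21 - 4) mod 26 = 17.
Step 4: Decrypt 'WFI' by shifting back 17:
  W -> F
  F -> O
  I -> R
Step 5: 'WFI' decrypts to 'FOR'.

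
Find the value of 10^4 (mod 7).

Step 1: Compute 10^4 mod 7 step by step, reducing modulo 7 at each step.
  10^1 mod 7 = 3
  10^2 mod 7 = (3 * 10) mod 7 = 2
  10^3 mod 7 = (2 * 10) mod 7 = 6
  10^4 mod 7 = (6 * 10) mod 7 = 4
Step 2: Result = 4.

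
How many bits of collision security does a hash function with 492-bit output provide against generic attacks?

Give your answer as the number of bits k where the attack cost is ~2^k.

Step 1: The hash has a 492-bit output.
Step 2: Collision resistance means it should be infeasible to find any x != y with h(x) = h(y).
By the birthday bound, a generic collision search succeeds after about sqrt(2^492) = 2^(492/2) = 2^246 evaluations.
Step 3: Security level = 246 bits.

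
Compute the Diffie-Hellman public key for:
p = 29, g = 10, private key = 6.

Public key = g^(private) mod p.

Step 1: A = g^a mod p = 10^6 mod 29.
  10^1 mod 29 = 10
  10^2 mod 29 = (10 * 10) mod 29 = 13
  10^3 mod 29 = (13 * 10) mod 29 = 14
  10^4 mod 29 = (14 * 10) mod 29 = 24
  10^5 mod 29 = (24 * 10) mod 29 = 8
  10^6 mod 29 = (8 * 10) mod 29 = 22
Result: A = 22.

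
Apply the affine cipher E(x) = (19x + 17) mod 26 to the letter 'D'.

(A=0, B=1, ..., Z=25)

Step 1: Convert 'D' to number: x = 3.
Step 2: E(3) = (19 * 3 + 17) mod 26 = 74 mod 26 = 22.
Step 3: Convert 22 back to letter: W.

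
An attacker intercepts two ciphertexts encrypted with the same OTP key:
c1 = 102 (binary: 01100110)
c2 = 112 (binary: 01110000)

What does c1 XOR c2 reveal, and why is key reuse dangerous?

Step 1: c1 XOR c2 = (m1 XOR k) XOR (m2 XOR k).
Step 2: By XOR associativity/commutativity: = m1 XOR m2 XOR k XOR k = m1 XOR m2.
Step 3: 01100110 XOR 01110000 = 00010110 = 22.
Step 4: The key cancels out! An attacker learns m1 XOR m2 = 22, revealing the relationship between plaintexts.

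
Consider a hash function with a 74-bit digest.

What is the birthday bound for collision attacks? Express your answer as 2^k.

Step 1: The birthday paradox gives collision probability ~50% after sqrt(2^n) = 2^(n/2) hashes.
Step 2: For 74-bit output: 2^(74/2) = 2^37.
Step 3: Approximately 2^37 hash computations needed.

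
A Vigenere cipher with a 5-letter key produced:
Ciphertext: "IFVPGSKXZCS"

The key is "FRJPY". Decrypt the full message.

Step 1: Key 'FRJPY' has length 5. Extended key: FRJPYFRJPYF
Step 2: Decrypt each position:
  I(8) - F(5) = 3 = D
  F(5) - R(17) = 14 = O
  V(21) - J(9) = 12 = M
  P(15) - P(15) = 0 = A
  G(6) - Y(24) = 8 = I
  S(18) - F(5) = 13 = N
  K(10) - R(17) = 19 = T
  X(23) - J(9) = 14 = O
  Z(25) - P(15) = 10 = K
  C(2) - Y(24) = 4 = E
  S(18) - F(5) = 13 = N
Plaintext: DOMAINTOKEN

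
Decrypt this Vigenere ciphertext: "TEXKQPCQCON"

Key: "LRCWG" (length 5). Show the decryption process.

Step 1: Key 'LRCWG' has length 5. Extended key: LRCWGLRCWGL
Step 2: Decrypt each position:
  T(19) - L(11) = 8 = I
  E(4) - R(17) = 13 = N
  X(23) - C(2) = 21 = V
  K(10) - W(22) = 14 = O
  Q(16) - G(6) = 10 = K
  P(15) - L(11) = 4 = E
  C(2) - R(17) = 11 = L
  Q(16) - C(2) = 14 = O
  C(2) - W(22) = 6 = G
  O(14) - G(6) = 8 = I
  N(13) - L(11) = 2 = C
Plaintext: INVOKELOGIC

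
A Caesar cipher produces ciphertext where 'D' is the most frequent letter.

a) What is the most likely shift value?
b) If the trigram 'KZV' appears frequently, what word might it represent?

Step 1: In English, 'E' is the most frequent letter (12.7%).
Step 2: The most frequent ciphertext letter is 'D' (position 3).
Step 3: Shift = (3 - 4) mod 26 = 25.
Step 4: Decrypt 'KZV' by shifting back 25:
  K -> L
  Z -> A
  V -> W
Step 5: 'KZV' decrypts to 'LAW'.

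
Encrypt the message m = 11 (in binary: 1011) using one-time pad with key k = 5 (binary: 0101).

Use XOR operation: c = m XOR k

Step 1: Write out the XOR operation bit by bit:
  Message: 1011
  Key:     0101
  XOR:     1110
Step 2: Convert to decimal: 1110 = 14.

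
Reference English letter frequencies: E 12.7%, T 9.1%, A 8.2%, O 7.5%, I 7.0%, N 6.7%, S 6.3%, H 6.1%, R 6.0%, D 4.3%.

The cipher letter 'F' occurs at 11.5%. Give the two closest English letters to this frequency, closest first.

Step 1: Observed frequency of 'F' is 11.5%.
Step 2: Compute distances to each reference frequency and sort:
  E (12.7%): difference = 1.2% <-- BEST
  T (9.1%): difference = 2.4% <-- RUNNER-UP
  A (8.2%): difference = 3.3%
  O (7.5%): difference = 4.0%
  I (7.0%): difference = 4.5%
Step 3: Most likely is 'E' (12.7%, diff 1.2%); second most likely is 'T' (9.1%, diff 2.4%).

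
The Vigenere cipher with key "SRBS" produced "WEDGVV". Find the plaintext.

Step 1: Extend key: SRBSSR
Step 2: Decrypt each letter (c - k) mod 26:
  W(22) - S(18) = (22-18) mod 26 = 4 = E
  E(4) - R(17) = (4-17) mod 26 = 13 = N
  D(3) - B(1) = (3-1) mod 26 = 2 = C
  G(6) - S(18) = (6-18) mod 26 = 14 = O
  V(21) - S(18) = (21-18) mod 26 = 3 = D
  V(21) - R(17) = (21-17) mod 26 = 4 = E
Plaintext: ENCODE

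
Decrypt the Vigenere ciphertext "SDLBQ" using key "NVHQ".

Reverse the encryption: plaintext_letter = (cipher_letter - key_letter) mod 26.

Step 1: Extend key: NVHQN
Step 2: Decrypt each letter (c - k) mod 26:
  S(18) - N(13) = (18-13) mod 26 = 5 = F
  D(3) - V(21) = (3-21) mod 26 = 8 = I
  L(11) - H(7) = (11-7) mod 26 = 4 = E
  B(1) - Q(16) = (1-16) mod 26 = 11 = L
  Q(16) - N(13) = (16-13) mod 26 = 3 = D
Plaintext: FIELD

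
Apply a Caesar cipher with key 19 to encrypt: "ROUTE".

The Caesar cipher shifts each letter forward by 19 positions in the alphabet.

Step 1: For each letter, shift forward by 19 positions (mod 26).
  R (position 17) -> position (17+19) mod 26 = 10 -> K
  O (position 14) -> position (14+19) mod 26 = 7 -> H
  U (position 20) -> position (20+19) mod 26 = 13 -> N
  T (position 19) -> position (19+19) mod 26 = 12 -> M
  E (position 4) -> position (4+19) mod 26 = 23 -> X
Result: KHNMX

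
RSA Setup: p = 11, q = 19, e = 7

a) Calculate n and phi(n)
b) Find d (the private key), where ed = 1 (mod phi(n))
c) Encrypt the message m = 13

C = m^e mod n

Step 1: n = 11 * 19 = 209.
Step 2: phi(n) = (11-1)(19-1) = 10 * 18 = 180.
Step 3: Find d = 7^(-1) mod 180 = 103.
  Verify: 7 * 103 = 721 = 1 (mod 180).
Step 4: C = 13^7 mod 209 = 29.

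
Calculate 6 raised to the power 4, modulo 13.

Step 1: Compute 6^4 mod 13 step by step, reducing modulo 13 at each step.
  6^1 mod 13 = 6
  6^2 mod 13 = (6 * 6) mod 13 = 10
  6^3 mod 13 = (10 * 6) mod 13 = 8
  6^4 mod 13 = (8 * 6) mod 13 = 9
Step 2: Result = 9.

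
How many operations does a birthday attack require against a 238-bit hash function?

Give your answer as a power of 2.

Step 1: The birthday paradox gives collision probability ~50% after sqrt(2^n) = 2^(n/2) hashes.
Step 2: For 238-bit output: 2^(238/2) = 2^119.
Step 3: Approximately 2^119 hash computations needed.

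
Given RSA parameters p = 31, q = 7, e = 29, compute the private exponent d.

Step 1: n = 31 * 7 = 217.
Step 2: phi(n) = 30 * 6 = 180.
Step 3: Find d such that 29 * d = 1 (mod 180).
Step 4: d = 29^(-1) mod 180 = 149.
Verification: 29 * 149 = 4321 = 24 * 180 + 1.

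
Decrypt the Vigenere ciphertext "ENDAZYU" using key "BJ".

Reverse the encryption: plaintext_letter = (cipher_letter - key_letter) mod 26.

Step 1: Extend key: BJBJBJB
Step 2: Decrypt each letter (c - k) mod 26:
  E(4) - B(1) = (4-1) mod 26 = 3 = D
  N(13) - J(9) = (13-9) mod 26 = 4 = E
  D(3) - B(1) = (3-1) mod 26 = 2 = C
  A(0) - J(9) = (0-9) mod 26 = 17 = R
  Z(25) - B(1) = (25-1) mod 26 = 24 = Y
  Y(24) - J(9) = (24-9) mod 26 = 15 = P
  U(20) - B(1) = (20-1) mod 26 = 19 = T
Plaintext: DECRYPT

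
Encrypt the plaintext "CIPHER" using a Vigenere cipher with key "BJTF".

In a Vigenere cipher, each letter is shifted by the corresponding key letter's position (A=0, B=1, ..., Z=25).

Step 1: Repeat key to match plaintext length:
  Plaintext: CIPHER
  Key:       BJTFBJ
Step 2: Encrypt each letter:
  C(2) + B(1) = (2+1) mod 26 = 3 = D
  I(8) + J(9) = (8+9) mod 26 = 17 = R
  P(15) + T(19) = (15+19) mod 26 = 8 = I
  H(7) + F(5) = (7+5) mod 26 = 12 = M
  E(4) + B(1) = (4+1) mod 26 = 5 = F
  R(17) + J(9) = (17+9) mod 26 = 0 = A
Ciphertext: DRIMFA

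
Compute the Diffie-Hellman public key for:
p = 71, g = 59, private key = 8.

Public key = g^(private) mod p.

Step 1: A = g^a mod p = 59^8 mod 71.
  59^1 mod 71 = 59
  59^2 mod 71 = (59 * 59) mod 71 = 2
  59^3 mod 71 = (2 * 59) mod 71 = 47
  59^4 mod 71 = (47 * 59) mod 71 = 4
  59^5 mod 71 = (4 * 59) mod 71 = 23
  59^6 mod 71 = (23 * 59) mod 71 = 8
  59^7 mod 71 = (8 * 59) mod 71 = 46
  59^8 mod 71 = (46 * 59) mod 71 = 16
Result: A = 16.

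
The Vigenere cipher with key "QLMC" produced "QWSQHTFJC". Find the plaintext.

Step 1: Extend key: QLMCQLMCQ
Step 2: Decrypt each letter (c - k) mod 26:
  Q(16) - Q(16) = (16-16) mod 26 = 0 = A
  W(22) - L(11) = (22-11) mod 26 = 11 = L
  S(18) - M(12) = (18-12) mod 26 = 6 = G
  Q(16) - C(2) = (16-2) mod 26 = 14 = O
  H(7) - Q(16) = (7-16) mod 26 = 17 = R
  T(19) - L(11) = (19-11) mod 26 = 8 = I
  F(5) - M(12) = (5-12) mod 26 = 19 = T
  J(9) - C(2) = (9-2) mod 26 = 7 = H
  C(2) - Q(16) = (2-16) mod 26 = 12 = M
Plaintext: ALGORITHM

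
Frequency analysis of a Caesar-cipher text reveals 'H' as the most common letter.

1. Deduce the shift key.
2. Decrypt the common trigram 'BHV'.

Step 1: In English, 'E' is the most frequent letter (12.7%).
Step 2: The most frequent ciphertext letter is 'H' (position 7).
Step 3: Shift = (7 - 4) mod 26 = 3.
Step 4: Decrypt 'BHV' by shifting back 3:
  B -> Y
  H -> E
  V -> S
Step 5: 'BHV' decrypts to 'YES'.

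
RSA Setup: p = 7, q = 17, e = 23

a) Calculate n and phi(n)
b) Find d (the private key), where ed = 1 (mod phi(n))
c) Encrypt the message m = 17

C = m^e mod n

Step 1: n = 7 * 17 = 119.
Step 2: phi(n) = (7-1)(17-1) = 6 * 16 = 96.
Step 3: Find d = 23^(-1) mod 96 = 71.
  Verify: 23 * 71 = 1633 = 1 (mod 96).
Step 4: C = 17^23 mod 119 = 68.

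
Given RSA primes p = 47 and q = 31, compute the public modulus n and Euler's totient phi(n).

Step 1: n = p * q = 47 * 31 = 1457.
Step 2: phi(n) = (p-1)(q-1) = 46 * 30 = 1380.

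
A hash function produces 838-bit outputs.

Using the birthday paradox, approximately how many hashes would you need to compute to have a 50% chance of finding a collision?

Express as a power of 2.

Step 1: The birthday paradox gives collision probability ~50% after sqrt(2^n) = 2^(n/2) hashes.
Step 2: For 838-bit output: 2^(838/2) = 2^419.
Step 3: Approximately 2^419 hash computations needed.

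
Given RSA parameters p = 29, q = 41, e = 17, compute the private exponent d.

Step 1: n = 29 * 41 = 1189.
Step 2: phi(n) = 28 * 40 = 1120.
Step 3: Find d such that 17 * d = 1 (mod 1120).
Step 4: d = 17^(-1) mod 1120 = 593.
Verification: 17 * 593 = 10081 = 9 * 1120 + 1.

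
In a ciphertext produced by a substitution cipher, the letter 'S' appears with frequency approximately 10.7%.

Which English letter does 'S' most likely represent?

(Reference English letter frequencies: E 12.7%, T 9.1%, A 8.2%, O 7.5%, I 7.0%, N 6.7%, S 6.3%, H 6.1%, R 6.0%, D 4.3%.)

Step 1: The observed frequency is 10.7%.
Step 2: Compare with English frequencies:
  E: 12.7% (difference: 2.0%)
  T: 9.1% (difference: 1.6%) <-- closest
  A: 8.2% (difference: 2.5%)
  O: 7.5% (difference: 3.2%)
  I: 7.0% (difference: 3.7%)
  N: 6.7% (difference: 4.0%)
  S: 6.3% (difference: 4.4%)
  H: 6.1% (difference: 4.6%)
  R: 6.0% (difference: 4.7%)
  D: 4.3% (difference: 6.4%)
Step 3: 'S' most likely represents 'T' (frequency 9.1%).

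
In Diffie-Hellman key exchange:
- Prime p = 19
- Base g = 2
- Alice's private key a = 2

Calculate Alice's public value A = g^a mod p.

Step 1: A = g^a mod p = 2^2 mod 19.
  2^1 mod 19 = 2
  2^2 mod 19 = (2 * 2) mod 19 = 4
Result: A = 4.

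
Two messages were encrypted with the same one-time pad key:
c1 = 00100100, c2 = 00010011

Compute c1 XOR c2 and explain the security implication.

Step 1: c1 XOR c2 = (m1 XOR k) XOR (m2 XOR k).
Step 2: By XOR associativity/commutativity: = m1 XOR m2 XOR k XOR k = m1 XOR m2.
Step 3: 00100100 XOR 00010011 = 00110111 = 55.
Step 4: The key cancels out! An attacker learns m1 XOR m2 = 55, revealing the relationship between plaintexts.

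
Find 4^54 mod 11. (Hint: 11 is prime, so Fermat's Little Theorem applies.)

Step 1: Since 11 is prime, by Fermat's Little Theorem: 4^10 = 1 (mod 11).
Step 2: Reduce exponent: 54 mod 10 = 4.
Step 3: So 4^54 = 4^4 (mod 11).
Step 4: 4^4 mod 11 = 3.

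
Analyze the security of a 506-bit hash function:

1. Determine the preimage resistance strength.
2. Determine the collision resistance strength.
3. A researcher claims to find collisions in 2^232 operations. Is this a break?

Step 1: Preimage resistance requires brute-force of 2^506 operations.
Step 2: Collision resistance (birthday bound) = 2^(506/2) = 2^253.
Step 3: The claimed attack costs 2^232 operations.
Step 4: Since 2^232 < 2^253, the claimed attack beats the generic birthday bound, so collision resistance is broken.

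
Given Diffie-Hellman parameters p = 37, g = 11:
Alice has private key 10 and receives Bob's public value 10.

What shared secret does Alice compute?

Step 1: s = B^a mod p = 10^10 mod 37.
  10^1 mod 37 = 10
  10^2 mod 37 = (10 * 10) mod 37 = 26
  10^3 mod 37 = (26 * 10) mod 37 = 1
  10^4 mod 37 = (1 * 10) mod 37 = 10
  10^5 mod 37 = (10 * 10) mod 37 = 26
  10^6 mod 37 = (26 * 10) mod 37 = 1
  10^7 mod 37 = (1 * 10) mod 37 = 10
  10^8 mod 37 = (10 * 10) mod 37 = 26
  10^9 mod 37 = (26 * 10) mod 37 = 1
  10^10 mod 37 = (1 * 10) mod 37 = 10
Result: shared secret = 10.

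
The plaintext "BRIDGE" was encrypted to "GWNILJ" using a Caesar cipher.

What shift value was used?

Step 1: Compare first letters: B (position 1) -> G (position 6).
Step 2: Shift = (6 - 1) mod 26 = 5.
The shift value is 5.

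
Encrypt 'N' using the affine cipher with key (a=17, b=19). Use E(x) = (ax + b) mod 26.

Step 1: Convert 'N' to number: x = 13.
Step 2: E(13) = (17 * 13 + 19) mod 26 = 240 mod 26 = 6.
Step 3: Convert 6 back to letter: G.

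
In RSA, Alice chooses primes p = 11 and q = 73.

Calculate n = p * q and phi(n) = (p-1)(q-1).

Step 1: n = p * q = 11 * 73 = 803.
Step 2: phi(n) = (p-1)(q-1) = 10 * 72 = 720.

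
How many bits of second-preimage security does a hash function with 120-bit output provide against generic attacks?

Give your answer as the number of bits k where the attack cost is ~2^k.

Step 1: The hash has a 120-bit output.
Step 2: Second-preimage resistance means: given a specific input x, it should be infeasible to find a different y with h(y) = h(x).
With a 120-bit output, a generic search for a second preimage costs about 2^120 evaluations (each trial matches the fixed target with probability 2^-120).
Step 3: Security level = 120 bits.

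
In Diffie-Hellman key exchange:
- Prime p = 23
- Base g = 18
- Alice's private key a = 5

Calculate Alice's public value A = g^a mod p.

Step 1: A = g^a mod p = 18^5 mod 23.
  18^1 mod 23 = 18
  18^2 mod 23 = (18 * 18) mod 23 = 2
  18^3 mod 23 = (2 * 18) mod 23 = 13
  18^4 mod 23 = (13 * 18) mod 23 = 4
  18^5 mod 23 = (4 * 18) mod 23 = 3
Result: A = 3.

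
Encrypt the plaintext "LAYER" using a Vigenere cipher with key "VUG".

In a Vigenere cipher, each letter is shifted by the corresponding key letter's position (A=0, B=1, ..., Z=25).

Step 1: Repeat key to match plaintext length:
  Plaintext: LAYER
  Key:       VUGVU
Step 2: Encrypt each letter:
  L(11) + V(21) = (11+21) mod 26 = 6 = G
  A(0) + U(20) = (0+20) mod 26 = 20 = U
  Y(24) + G(6) = (24+6) mod 26 = 4 = E
  E(4) + V(21) = (4+21) mod 26 = 25 = Z
  R(17) + U(20) = (17+20) mod 26 = 11 = L
Ciphertext: GUEZL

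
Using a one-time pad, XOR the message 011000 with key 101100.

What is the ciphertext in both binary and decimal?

Step 1: Write out the XOR operation bit by bit:
  Message: 011000
  Key:     101100
  XOR:     110100
Step 2: Convert to decimal: 110100 = 52.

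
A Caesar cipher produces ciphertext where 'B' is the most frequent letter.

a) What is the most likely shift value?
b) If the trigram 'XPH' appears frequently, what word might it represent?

Step 1: In English, 'E' is the most frequent letter (12.7%).
Step 2: The most frequent ciphertext letter is 'B' (position 1).
Step 3: Shift = (1 - 4) mod 26 = 23.
Step 4: Decrypt 'XPH' by shifting back 23:
  X -> A
  P -> S
  H -> K
Step 5: 'XPH' decrypts to 'ASK'.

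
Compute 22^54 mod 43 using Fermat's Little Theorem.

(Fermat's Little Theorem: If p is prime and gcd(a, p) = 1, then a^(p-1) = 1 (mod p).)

Step 1: Since 43 is prime, by Fermat's Little Theorem: 22^42 = 1 (mod 43).
Step 2: Reduce exponent: 54 mod 42 = 12.
Step 3: So 22^54 = 22^12 (mod 43).
Step 4: 22^12 mod 43 = 4.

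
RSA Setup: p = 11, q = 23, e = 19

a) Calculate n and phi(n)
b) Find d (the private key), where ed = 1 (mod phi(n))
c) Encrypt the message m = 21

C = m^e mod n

Step 1: n = 11 * 23 = 253.
Step 2: phi(n) = (11-1)(23-1) = 10 * 22 = 220.
Step 3: Find d = 19^(-1) mod 220 = 139.
  Verify: 19 * 139 = 2641 = 1 (mod 220).
Step 4: C = 21^19 mod 253 = 43.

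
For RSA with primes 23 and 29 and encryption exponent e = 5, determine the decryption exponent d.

Step 1: n = 23 * 29 = 667.
Step 2: phi(n) = 22 * 28 = 616.
Step 3: Find d such that 5 * d = 1 (mod 616).
Step 4: d = 5^(-1) mod 616 = 493.
Verification: 5 * 493 = 2465 = 4 * 616 + 1.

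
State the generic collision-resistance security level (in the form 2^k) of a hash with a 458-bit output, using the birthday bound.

Step 1: The birthday paradox gives collision probability ~50% after sqrt(2^n) = 2^(n/2) hashes.
Step 2: For 458-bit output: 2^(458/2) = 2^229.
Step 3: Approximately 2^229 hash computations needed.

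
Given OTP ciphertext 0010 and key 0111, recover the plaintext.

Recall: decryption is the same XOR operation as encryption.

Step 1: XOR ciphertext with key:
  Ciphertext: 0010
  Key:        0111
  XOR:        0101
Step 2: Plaintext = 0101 = 5 in decimal.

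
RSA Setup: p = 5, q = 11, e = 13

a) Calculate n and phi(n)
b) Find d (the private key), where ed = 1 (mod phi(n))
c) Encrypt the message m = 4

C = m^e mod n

Step 1: n = 5 * 11 = 55.
Step 2: phi(n) = (5-1)(11-1) = 4 * 10 = 40.
Step 3: Find d = 13^(-1) mod 40 = 37.
  Verify: 13 * 37 = 481 = 1 (mod 40).
Step 4: C = 4^13 mod 55 = 9.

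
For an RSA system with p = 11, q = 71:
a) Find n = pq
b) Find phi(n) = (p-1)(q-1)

Step 1: n = p * q = 11 * 71 = 781.
Step 2: phi(n) = (p-1)(q-1) = 10 * 70 = 700.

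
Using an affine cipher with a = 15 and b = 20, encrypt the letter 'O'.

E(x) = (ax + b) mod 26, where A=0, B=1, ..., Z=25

Step 1: Convert 'O' to number: x = 14.
Step 2: E(14) = (15 * 14 + 20) mod 26 = 230 mod 26 = 22.
Step 3: Convert 22 back to letter: W.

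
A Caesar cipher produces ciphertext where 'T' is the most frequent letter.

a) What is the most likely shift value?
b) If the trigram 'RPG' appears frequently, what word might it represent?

Step 1: In English, 'E' is the most frequent letter (12.7%).
Step 2: The most frequent ciphertext letter is 'T' (position 19).
Step 3: Shift = (19 - 4) mod 26 = 15.
Step 4: Decrypt 'RPG' by shifting back 15:
  R -> C
  P -> A
  G -> R
Step 5: 'RPG' decrypts to 'CAR'.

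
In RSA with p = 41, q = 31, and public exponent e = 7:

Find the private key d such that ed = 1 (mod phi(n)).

Step 1: n = 41 * 31 = 1271.
Step 2: phi(n) = 40 * 30 = 1200.
Step 3: Find d such that 7 * d = 1 (mod 1200).
Step 4: d = 7^(-1) mod 1200 = 343.
Verification: 7 * 343 = 2401 = 2 * 1200 + 1.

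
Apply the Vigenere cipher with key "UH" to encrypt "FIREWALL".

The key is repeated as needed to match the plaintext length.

Step 1: Repeat key to match plaintext length:
  Plaintext: FIREWALL
  Key:       UHUHUHUH
Step 2: Encrypt each letter:
  F(5) + U(20) = (5+20) mod 26 = 25 = Z
  I(8) + H(7) = (8+7) mod 26 = 15 = P
  R(17) + U(20) = (17+20) mod 26 = 11 = L
  E(4) + H(7) = (4+7) mod 26 = 11 = L
  W(22) + U(20) = (22+20) mod 26 = 16 = Q
  A(0) + H(7) = (0+7) mod 26 = 7 = H
  L(11) + U(20) = (11+20) mod 26 = 5 = F
  L(11) + H(7) = (11+7) mod 26 = 18 = S
Ciphertext: ZPLLQHFS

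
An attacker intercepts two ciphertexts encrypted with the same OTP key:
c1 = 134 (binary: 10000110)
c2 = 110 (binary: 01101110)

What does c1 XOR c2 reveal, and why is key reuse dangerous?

Step 1: c1 XOR c2 = (m1 XOR k) XOR (m2 XOR k).
Step 2: By XOR associativity/commutativity: = m1 XOR m2 XOR k XOR k = m1 XOR m2.
Step 3: 10000110 XOR 01101110 = 11101000 = 232.
Step 4: The key cancels out! An attacker learns m1 XOR m2 = 232, revealing the relationship between plaintexts.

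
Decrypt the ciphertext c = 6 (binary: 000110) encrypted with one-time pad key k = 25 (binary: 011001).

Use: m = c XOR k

Step 1: XOR ciphertext with key:
  Ciphertext: 000110
  Key:        011001
  XOR:        011111
Step 2: Plaintext = 011111 = 31 in decimal.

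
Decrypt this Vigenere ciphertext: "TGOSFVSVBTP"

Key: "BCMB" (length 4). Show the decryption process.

Step 1: Key 'BCMB' has length 4. Extended key: BCMBBCMBBCM
Step 2: Decrypt each position:
  T(19) - B(1) = 18 = S
  G(6) - C(2) = 4 = E
  O(14) - M(12) = 2 = C
  S(18) - B(1) = 17 = R
  F(5) - B(1) = 4 = E
  V(21) - C(2) = 19 = T
  S(18) - M(12) = 6 = G
  V(21) - B(1) = 20 = U
  B(1) - B(1) = 0 = A
  T(19) - C(2) = 17 = R
  P(15) - M(12) = 3 = D
Plaintext: SECRETGUARD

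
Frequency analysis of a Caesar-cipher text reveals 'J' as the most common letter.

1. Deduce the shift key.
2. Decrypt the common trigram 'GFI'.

Step 1: In English, 'E' is the most frequent letter (12.7%).
Step 2: The most frequent ciphertext letter is 'J' (position 9).
Step 3: Shift = (9 - 4) mod 26 = 5.
Step 4: Decrypt 'GFI' by shifting back 5:
  G -> B
  F -> A
  I -> D
Step 5: 'GFI' decrypts to 'BAD'.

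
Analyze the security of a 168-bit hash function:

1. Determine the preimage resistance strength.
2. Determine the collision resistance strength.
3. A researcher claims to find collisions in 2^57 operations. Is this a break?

Step 1: Preimage resistance requires brute-force of 2^168 operations.
Step 2: Collision resistance (birthday bound) = 2^(168/2) = 2^84.
Step 3: The claimed attack costs 2^57 operations.
Step 4: Since 2^57 < 2^84, the claimed attack beats the generic birthday bound, so collision resistance is broken.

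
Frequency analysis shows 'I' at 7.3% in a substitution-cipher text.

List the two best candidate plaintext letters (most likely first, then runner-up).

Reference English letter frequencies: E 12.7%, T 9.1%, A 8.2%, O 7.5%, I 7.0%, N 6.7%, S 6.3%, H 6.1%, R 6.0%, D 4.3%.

Step 1: Observed frequency of 'I' is 7.3%.
Step 2: Compute distances to each reference frequency and sort:
  O (7.5%): difference = 0.2% <-- BEST
  I (7.0%): difference = 0.3% <-- RUNNER-UP
  N (6.7%): difference = 0.6%
  A (8.2%): difference = 0.9%
  S (6.3%): difference = 1.0%
Step 3: Most likely is 'O' (7.5%, diff 0.2%); second most likely is 'I' (7.0%, diff 0.3%).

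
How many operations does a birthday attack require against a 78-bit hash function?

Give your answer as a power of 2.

Step 1: The birthday paradox gives collision probability ~50% after sqrt(2^n) = 2^(n/2) hashes.
Step 2: For 78-bit output: 2^(78/2) = 2^39.
Step 3: Approximately 2^39 hash computations needed.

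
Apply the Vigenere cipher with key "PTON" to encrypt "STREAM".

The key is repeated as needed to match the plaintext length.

Step 1: Repeat key to match plaintext length:
  Plaintext: STREAM
  Key:       PTONPT
Step 2: Encrypt each letter:
  S(18) + P(15) = (18+15) mod 26 = 7 = H
  T(19) + T(19) = (19+19) mod 26 = 12 = M
  R(17) + O(14) = (17+14) mod 26 = 5 = F
  E(4) + N(13) = (4+13) mod 26 = 17 = R
  A(0) + P(15) = (0+15) mod 26 = 15 = P
  M(12) + T(19) = (12+19) mod 26 = 5 = F
Ciphertext: HMFRPF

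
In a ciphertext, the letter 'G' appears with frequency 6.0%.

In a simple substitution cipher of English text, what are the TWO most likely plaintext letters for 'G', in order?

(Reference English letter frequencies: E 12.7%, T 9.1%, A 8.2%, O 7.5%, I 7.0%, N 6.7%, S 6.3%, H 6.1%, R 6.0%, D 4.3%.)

Step 1: Observed frequency of 'G' is 6.0%.
Step 2: Compute distances to each reference frequency and sort:
  R (6.0%): difference = 0.0% <-- BEST
  H (6.1%): difference = 0.1% <-- RUNNER-UP
  S (6.3%): difference = 0.3%
  N (6.7%): difference = 0.7%
  I (7.0%): difference = 1.0%
Step 3: Most likely is 'R' (6.0%, diff 0.0%); second most likely is 'H' (6.1%, diff 0.1%).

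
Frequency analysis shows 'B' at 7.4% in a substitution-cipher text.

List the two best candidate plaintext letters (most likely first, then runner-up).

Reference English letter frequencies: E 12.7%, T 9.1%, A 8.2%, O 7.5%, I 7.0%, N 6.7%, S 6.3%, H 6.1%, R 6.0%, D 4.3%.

Step 1: Observed frequency of 'B' is 7.4%.
Step 2: Compute distances to each reference frequency and sort:
  O (7.5%): difference = 0.1% <-- BEST
  I (7.0%): difference = 0.4% <-- RUNNER-UP
  N (6.7%): difference = 0.7%
  A (8.2%): difference = 0.8%
  S (6.3%): difference = 1.1%
Step 3: Most likely is 'O' (7.5%, diff 0.1%); second most likely is 'I' (7.0%, diff 0.4%).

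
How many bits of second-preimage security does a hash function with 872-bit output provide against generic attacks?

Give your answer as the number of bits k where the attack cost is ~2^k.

Step 1: The hash has a 872-bit output.
Step 2: Second-preimage resistance means: given a specific input x, it should be infeasible to find a different y with h(y) = h(x).
With a 872-bit output, a generic search for a second preimage costs about 2^872 evaluations (each trial matches the fixed target with probability 2^-872).
Step 3: Security level = 872 bits.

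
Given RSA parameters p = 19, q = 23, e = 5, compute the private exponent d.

Step 1: n = 19 * 23 = 437.
Step 2: phi(n) = 18 * 22 = 396.
Step 3: Find d such that 5 * d = 1 (mod 396).
Step 4: d = 5^(-1) mod 396 = 317.
Verification: 5 * 317 = 1585 = 4 * 396 + 1.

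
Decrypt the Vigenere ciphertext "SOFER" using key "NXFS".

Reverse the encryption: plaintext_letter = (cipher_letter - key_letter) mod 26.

Step 1: Extend key: NXFSN
Step 2: Decrypt each letter (c - k) mod 26:
  S(18) - N(13) = (18-13) mod 26 = 5 = F
  O(14) - X(23) = (14-23) mod 26 = 17 = R
  F(5) - F(5) = (5-5) mod 26 = 0 = A
  E(4) - S(18) = (4-18) mod 26 = 12 = M
  R(17) - N(13) = (17-13) mod 26 = 4 = E
Plaintext: FRAME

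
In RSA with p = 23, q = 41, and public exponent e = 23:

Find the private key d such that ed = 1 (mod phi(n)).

Step 1: n = 23 * 41 = 943.
Step 2: phi(n) = 22 * 40 = 880.
Step 3: Find d such that 23 * d = 1 (mod 880).
Step 4: d = 23^(-1) mod 880 = 727.
Verification: 23 * 727 = 16721 = 19 * 880 + 1.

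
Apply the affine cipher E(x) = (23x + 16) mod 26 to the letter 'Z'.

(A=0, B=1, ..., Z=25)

Step 1: Convert 'Z' to number: x = 25.
Step 2: E(25) = (23 * 25 + 16) mod 26 = 591 mod 26 = 19.
Step 3: Convert 19 back to letter: T.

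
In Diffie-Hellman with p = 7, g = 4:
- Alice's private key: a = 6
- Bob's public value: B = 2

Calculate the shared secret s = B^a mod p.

Step 1: s = B^a mod p = 2^6 mod 7.
  2^1 mod 7 = 2
  2^2 mod 7 = (2 * 2) mod 7 = 4
  2^3 mod 7 = (4 * 2) mod 7 = 1
  2^4 mod 7 = (1 * 2) mod 7 = 2
  2^5 mod 7 = (2 * 2) mod 7 = 4
  2^6 mod 7 = (4 * 2) mod 7 = 1
Result: shared secret = 1.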